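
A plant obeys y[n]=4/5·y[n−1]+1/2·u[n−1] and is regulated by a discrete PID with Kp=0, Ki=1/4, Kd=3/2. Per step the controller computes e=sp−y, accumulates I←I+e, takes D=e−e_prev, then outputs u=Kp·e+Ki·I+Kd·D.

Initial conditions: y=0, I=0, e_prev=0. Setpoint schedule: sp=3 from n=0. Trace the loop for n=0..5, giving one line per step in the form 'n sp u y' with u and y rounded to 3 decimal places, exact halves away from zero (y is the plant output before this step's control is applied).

(exact arithmetic carried between steps; '≈' marks a value shown rounded to 6 d.p. or computed from one; I and e_prev carry over from the previous line; the table rounds u and y to 3 d.p., halves away from zero)
n=0: y=0, sp=3, e=sp−y=3; I=3, D=e−e_prev=3; u=0·3+1/4·3+3/2·3=5.25; next y=4/5·0+1/2·5.25=2.625
n=1: y=2.625, sp=3, e=sp−y=0.375; I=3.375, D=e−e_prev=-2.625; u=0·0.375+1/4·3.375+3/2·(-2.625)=-3.09375; next y=4/5·2.625+1/2·(-3.09375)=0.553125
n=2: y=0.553125, sp=3, e=sp−y=2.446875; I=5.821875, D=e−e_prev=2.071875; u=0·2.446875+1/4·5.821875+3/2·2.071875≈4.563281; next y=4/5·0.553125+1/2·4.563281≈2.724141
n=3: y≈2.724141, sp=3, e=sp−y≈0.275859; I≈6.097734, D=e−e_prev≈-2.171016; u=0·0.275859+1/4·6.097734+3/2·(-2.171016)≈-1.732090; next y=4/5·2.724141+1/2·(-1.732090)≈1.313268
n=4: y≈1.313268, sp=3, e=sp−y≈1.686732; I≈7.784467, D=e−e_prev≈1.410873; u=0·1.686732+1/4·7.784467+3/2·1.410873≈4.062426; next y=4/5·1.313268+1/2·4.062426≈3.081827
n=5: y≈3.081827, sp=3, e=sp−y≈-0.081827; I≈7.702640, D=e−e_prev≈-1.768560; u=0·(-0.081827)+1/4·7.702640+3/2·(-1.768560)≈-0.727180; next y=4/5·3.081827+1/2·(-0.727180)≈2.101872

0 3 5.250 0.000
1 3 -3.094 2.625
2 3 4.563 0.553
3 3 -1.732 2.724
4 3 4.062 1.313
5 3 -0.727 3.082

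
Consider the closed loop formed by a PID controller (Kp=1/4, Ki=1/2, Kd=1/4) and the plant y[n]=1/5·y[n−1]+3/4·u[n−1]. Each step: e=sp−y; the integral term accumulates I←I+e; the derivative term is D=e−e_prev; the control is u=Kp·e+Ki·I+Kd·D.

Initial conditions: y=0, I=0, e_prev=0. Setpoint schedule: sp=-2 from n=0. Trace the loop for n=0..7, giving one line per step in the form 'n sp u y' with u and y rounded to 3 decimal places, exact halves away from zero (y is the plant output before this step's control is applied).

(exact arithmetic carried between steps; '≈' marks a value shown rounded to 6 d.p. or computed from one; I and e_prev carry over from the previous line; the table rounds u and y to 3 d.p., halves away from zero)
n=0: y=0, sp=-2, e=sp−y=-2; I=-2, D=e−e_prev=-2; u=1/4·(-2)+1/2·(-2)+1/4·(-2)=-2; next y=1/5·0+3/4·(-2)=-1.5
n=1: y=-1.5, sp=-2, e=sp−y=-0.5; I=-2.5, D=e−e_prev=1.5; u=1/4·(-0.5)+1/2·(-2.5)+1/4·1.5=-1; next y=1/5·(-1.5)+3/4·(-1)=-1.05
n=2: y=-1.05, sp=-2, e=sp−y=-0.95; I=-3.45, D=e−e_prev=-0.45; u=1/4·(-0.95)+1/2·(-3.45)+1/4·(-0.45)=-2.075; next y=1/5·(-1.05)+3/4·(-2.075)=-1.76625
n=3: y=-1.76625, sp=-2, e=sp−y=-0.23375; I=-3.68375, D=e−e_prev=0.71625; u=1/4·(-0.23375)+1/2·(-3.68375)+1/4·0.71625=-1.72125; next y=1/5·(-1.76625)+3/4·(-1.72125)≈-1.644188
n=4: y≈-1.644188, sp=-2, e=sp−y≈-0.355813; I≈-4.039563, D=e−e_prev≈-0.122063; u=1/4·(-0.355813)+1/2·(-4.039563)+1/4·(-0.122063)≈-2.13925; next y=1/5·(-1.644188)+3/4·(-2.13925)≈-1.933275
n=5: y=-1.933275, sp=-2, e=sp−y=-0.066725; I≈-4.106288, D=e−e_prev≈0.289088; u=1/4·(-0.066725)+1/2·(-4.106288)+1/4·0.289088≈-1.997553; next y=1/5·(-1.933275)+3/4·(-1.997553)≈-1.884820
n=6: y≈-1.884820, sp=-2, e=sp−y≈-0.115180; I≈-4.221468, D=e−e_prev≈-0.048455; u=1/4·(-0.115180)+1/2·(-4.221468)+1/4·(-0.048455)≈-2.151643; next y=1/5·(-1.884820)+3/4·(-2.151643)≈-1.990696
n=7: y≈-1.990696, sp=-2, e=sp−y≈-0.009304; I≈-4.230772, D=e−e_prev≈0.105876; u=1/4·(-0.009304)+1/2·(-4.230772)+1/4·0.105876≈-2.091243; next y=1/5·(-1.990696)+3/4·(-2.091243)≈-1.966571

0 -2 -2.000 0.000
1 -2 -1.000 -1.500
2 -2 -2.075 -1.050
3 -2 -1.721 -1.766
4 -2 -2.139 -1.644
5 -2 -1.998 -1.933
6 -2 -2.152 -1.885
7 -2 -2.091 -1.991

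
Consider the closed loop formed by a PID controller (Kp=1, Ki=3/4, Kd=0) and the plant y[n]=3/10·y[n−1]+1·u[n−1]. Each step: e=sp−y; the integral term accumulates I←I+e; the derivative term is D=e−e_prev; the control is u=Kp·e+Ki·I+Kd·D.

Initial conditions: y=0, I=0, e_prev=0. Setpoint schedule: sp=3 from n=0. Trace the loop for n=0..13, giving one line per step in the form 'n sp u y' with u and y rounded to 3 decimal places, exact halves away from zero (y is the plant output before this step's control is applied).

0 3 5.250 0.000
1 3 -1.688 5.250
2 3 6.009 -0.113
3 3 -2.310 5.976
4 3 6.821 -0.518
5 3 -3.112 6.666
6 3 7.750 -1.112
7 3 -4.091 7.417
8 3 8.841 -1.866
9 3 -5.267 8.281
10 3 10.134 -2.783
11 3 -6.672 9.299
12 3 11.671 -3.883
13 3 -8.348 10.507

(exact arithmetic carried between steps; '≈' marks a value shown rounded to 6 d.p. or computed from one; I and e_prev carry over from the previous line; the table rounds u and y to 3 d.p., halves away from zero)
n=0: y=0, sp=3, e=sp−y=3; I=3, D=e−e_prev=3; u=1·3+3/4·3+0·3=5.25; next y=3/10·0+1·5.25=5.25
n=1: y=5.25, sp=3, e=sp−y=-2.25; I=0.75, D=e−e_prev=-5.25; u=1·(-2.25)+3/4·0.75+0·(-5.25)=-1.6875; next y=3/10·5.25+1·(-1.6875)=-0.1125
n=2: y=-0.1125, sp=3, e=sp−y=3.1125; I=3.8625, D=e−e_prev=5.3625; u=1·3.1125+3/4·3.8625+0·5.3625=6.009375; next y=3/10·(-0.1125)+1·6.009375=5.975625
n=3: y=5.975625, sp=3, e=sp−y=-2.975625; I=0.886875, D=e−e_prev=-6.088125; u=1·(-2.975625)+3/4·0.886875+0·(-6.088125)≈-2.310469; next y=3/10·5.975625+1·(-2.310469)≈-0.517781
n=4: y≈-0.517781, sp=3, e=sp−y≈3.517781; I≈4.404656, D=e−e_prev≈6.493406; u=1·3.517781+3/4·4.404656+0·6.493406≈6.821273; next y=3/10·(-0.517781)+1·6.821273≈6.665939
n=5: y≈6.665939, sp=3, e=sp−y≈-3.665939; I≈0.738717, D=e−e_prev≈-7.183720; u=1·(-3.665939)+3/4·0.738717+0·(-7.183720)≈-3.111901; next y=3/10·6.665939+1·(-3.111901)≈-1.112119
n=6: y≈-1.112119, sp=3, e=sp−y≈4.112119; I≈4.850837, D=e−e_prev≈7.778059; u=1·4.112119+3/4·4.850837+0·7.778059≈7.750247; next y=3/10·(-1.112119)+1·7.750247≈7.416611
n=7: y≈7.416611, sp=3, e=sp−y≈-4.416611; I≈0.434226, D=e−e_prev≈-8.528731; u=1·(-4.416611)+3/4·0.434226+0·(-8.528731)≈-4.090942; next y=3/10·7.416611+1·(-4.090942)≈-1.865959
n=8: y≈-1.865959, sp=3, e=sp−y≈4.865959; I≈5.300184, D=e−e_prev≈9.282570; u=1·4.865959+3/4·5.300184+0·9.282570≈8.841097; next y=3/10·(-1.865959)+1·8.841097≈8.281309
n=9: y≈8.281309, sp=3, e=sp−y≈-5.281309; I≈0.018875, D=e−e_prev≈-10.147268; u=1·(-5.281309)+3/4·0.018875+0·(-10.147268)≈-5.267153; next y=3/10·8.281309+1·(-5.267153)≈-2.782760
n=10: y≈-2.782760, sp=3, e=sp−y≈5.782760; I≈5.801635, D=e−e_prev≈11.064069; u=1·5.782760+3/4·5.801635+0·11.064069≈10.133987; next y=3/10·(-2.782760)+1·10.133987≈9.299158
n=11: y≈9.299158, sp=3, e=sp−y≈-6.299158; I≈-0.497523, D=e−e_prev≈-12.081919; u=1·(-6.299158)+3/4·(-0.497523)+0·(-12.081919)≈-6.672301; next y=3/10·9.299158+1·(-6.672301)≈-3.882553
n=12: y≈-3.882553, sp=3, e=sp−y≈6.882553; I≈6.385030, D=e−e_prev≈13.181712; u=1·6.882553+3/4·6.385030+0·13.181712≈11.671326; next y=3/10·(-3.882553)+1·11.671326≈10.506560
n=13: y≈10.506560, sp=3, e=sp−y≈-7.506560; I≈-1.121530, D=e−e_prev≈-14.389113; u=1·(-7.506560)+3/4·(-1.121530)+0·(-14.389113)≈-8.347707; next y=3/10·10.506560+1·(-8.347707)≈-5.195739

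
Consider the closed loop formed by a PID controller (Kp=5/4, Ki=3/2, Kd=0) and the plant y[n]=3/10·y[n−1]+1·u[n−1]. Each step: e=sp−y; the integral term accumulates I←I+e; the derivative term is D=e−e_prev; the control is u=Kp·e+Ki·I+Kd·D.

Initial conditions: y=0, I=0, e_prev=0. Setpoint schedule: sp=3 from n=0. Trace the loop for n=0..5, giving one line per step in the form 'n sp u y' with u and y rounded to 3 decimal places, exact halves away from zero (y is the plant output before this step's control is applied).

0 3 8.250 0.000
1 3 -9.938 8.250
2 3 25.397 -7.463
3 3 -43.116 23.158
4 3 89.795 -36.169
5 3 -168.014 78.945

(exact arithmetic carried between steps; '≈' marks a value shown rounded to 6 d.p. or computed from one; I and e_prev carry over from the previous line; the table rounds u and y to 3 d.p., halves away from zero)
n=0: y=0, sp=3, e=sp−y=3; I=3, D=e−e_prev=3; u=5/4·3+3/2·3+0·3=8.25; next y=3/10·0+1·8.25=8.25
n=1: y=8.25, sp=3, e=sp−y=-5.25; I=-2.25, D=e−e_prev=-8.25; u=5/4·(-5.25)+3/2·(-2.25)+0·(-8.25)=-9.9375; next y=3/10·8.25+1·(-9.9375)=-7.4625
n=2: y=-7.4625, sp=3, e=sp−y=10.4625; I=8.2125, D=e−e_prev=15.7125; u=5/4·10.4625+3/2·8.2125+0·15.7125=25.396875; next y=3/10·(-7.4625)+1·25.396875=23.158125
n=3: y=23.158125, sp=3, e=sp−y=-20.158125; I=-11.945625, D=e−e_prev=-30.620625; u=5/4·(-20.158125)+3/2·(-11.945625)+0·(-30.620625)≈-43.116094; next y=3/10·23.158125+1·(-43.116094)≈-36.168656
n=4: y≈-36.168656, sp=3, e=sp−y≈39.168656; I≈27.223031, D=e−e_prev≈59.326781; u=5/4·39.168656+3/2·27.223031+0·59.326781≈89.795367; next y=3/10·(-36.168656)+1·89.795367≈78.944770
n=5: y≈78.944770, sp=3, e=sp−y≈-75.944770; I≈-48.721739, D=e−e_prev≈-115.113427; u=5/4·(-75.944770)+3/2·(-48.721739)+0·(-115.113427)≈-168.013571; next y=3/10·78.944770+1·(-168.013571)≈-144.330140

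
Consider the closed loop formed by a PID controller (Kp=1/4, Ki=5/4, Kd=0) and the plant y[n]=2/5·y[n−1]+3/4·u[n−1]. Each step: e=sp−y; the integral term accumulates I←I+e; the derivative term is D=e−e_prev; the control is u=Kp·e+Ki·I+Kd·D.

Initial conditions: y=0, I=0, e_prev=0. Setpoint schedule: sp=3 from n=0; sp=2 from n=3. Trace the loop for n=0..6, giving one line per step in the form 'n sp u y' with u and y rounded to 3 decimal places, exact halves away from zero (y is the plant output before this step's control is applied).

(exact arithmetic carried between steps; '≈' marks a value shown rounded to 6 d.p. or computed from one; I and e_prev carry over from the previous line; the table rounds u and y to 3 d.p., halves away from zero)
n=0: y=0, sp=3, e=sp−y=3; I=3, D=e−e_prev=3; u=1/4·3+5/4·3+0·3=4.5; next y=2/5·0+3/4·4.5=3.375
n=1: y=3.375, sp=3, e=sp−y=-0.375; I=2.625, D=e−e_prev=-3.375; u=1/4·(-0.375)+5/4·2.625+0·(-3.375)=3.1875; next y=2/5·3.375+3/4·3.1875=3.740625
n=2: y=3.740625, sp=3, e=sp−y=-0.740625; I=1.884375, D=e−e_prev=-0.365625; u=1/4·(-0.740625)+5/4·1.884375+0·(-0.365625)≈2.170313; next y=2/5·3.740625+3/4·2.170313≈3.123984
n=3: y≈3.123984, sp=2, e=sp−y≈-1.123984; I≈0.760391, D=e−e_prev≈-0.383359; u=1/4·(-1.123984)+5/4·0.760391+0·(-0.383359)≈0.669492; next y=2/5·3.123984+3/4·0.669492≈1.751713
n=4: y≈1.751713, sp=2, e=sp−y≈0.248287; I≈1.008678, D=e−e_prev≈1.372271; u=1/4·0.248287+5/4·1.008678+0·1.372271≈1.322919; next y=2/5·1.751713+3/4·1.322919≈1.692874
n=5: y≈1.692874, sp=2, e=sp−y≈0.307126; I≈1.315803, D=e−e_prev≈0.058839; u=1/4·0.307126+5/4·1.315803+0·0.058839≈1.721536; next y=2/5·1.692874+3/4·1.721536≈1.968301
n=6: y≈1.968301, sp=2, e=sp−y≈0.031699; I≈1.347502, D=e−e_prev≈-0.275427; u=1/4·0.031699+5/4·1.347502+0·(-0.275427)≈1.692302; next y=2/5·1.968301+3/4·1.692302≈2.056547

0 3 4.500 0.000
1 3 3.188 3.375
2 3 2.170 3.741
3 2 0.669 3.124
4 2 1.323 1.752
5 2 1.722 1.693
6 2 1.692 1.968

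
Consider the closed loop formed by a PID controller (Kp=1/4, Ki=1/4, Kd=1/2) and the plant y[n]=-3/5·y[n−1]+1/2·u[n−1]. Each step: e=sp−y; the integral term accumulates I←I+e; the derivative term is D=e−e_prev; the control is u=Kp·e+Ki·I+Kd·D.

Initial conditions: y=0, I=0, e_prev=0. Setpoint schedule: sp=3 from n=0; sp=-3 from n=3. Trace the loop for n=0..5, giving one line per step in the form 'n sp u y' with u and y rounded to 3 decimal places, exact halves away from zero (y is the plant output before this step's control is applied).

0 3 3.000 0.000
1 3 0.750 1.500
2 3 3.900 -0.525
3 -3 -5.021 2.265
4 -3 4.192 -3.870
5 -3 -6.945 4.418

(exact arithmetic carried between steps; '≈' marks a value shown rounded to 6 d.p. or computed from one; I and e_prev carry over from the previous line; the table rounds u and y to 3 d.p., halves away from zero)
n=0: y=0, sp=3, e=sp−y=3; I=3, D=e−e_prev=3; u=1/4·3+1/4·3+1/2·3=3; next y=-3/5·0+1/2·3=1.5
n=1: y=1.5, sp=3, e=sp−y=1.5; I=4.5, D=e−e_prev=-1.5; u=1/4·1.5+1/4·4.5+1/2·(-1.5)=0.75; next y=-3/5·1.5+1/2·0.75=-0.525
n=2: y=-0.525, sp=3, e=sp−y=3.525; I=8.025, D=e−e_prev=2.025; u=1/4·3.525+1/4·8.025+1/2·2.025=3.9; next y=-3/5·(-0.525)+1/2·3.9=2.265
n=3: y=2.265, sp=-3, e=sp−y=-5.265; I=2.76, D=e−e_prev=-8.79; u=1/4·(-5.265)+1/4·2.76+1/2·(-8.79)=-5.02125; next y=-3/5·2.265+1/2·(-5.02125)=-3.869625
n=4: y=-3.869625, sp=-3, e=sp−y=0.869625; I=3.629625, D=e−e_prev=6.134625; u=1/4·0.869625+1/4·3.629625+1/2·6.134625=4.192125; next y=-3/5·(-3.869625)+1/2·4.192125≈4.417838
n=5: y≈4.417838, sp=-3, e=sp−y≈-7.417838; I≈-3.788213, D=e−e_prev≈-8.287463; u=1/4·(-7.417838)+1/4·(-3.788213)+1/2·(-8.287463)≈-6.945244; next y=-3/5·4.417838+1/2·(-6.945244)≈-6.123324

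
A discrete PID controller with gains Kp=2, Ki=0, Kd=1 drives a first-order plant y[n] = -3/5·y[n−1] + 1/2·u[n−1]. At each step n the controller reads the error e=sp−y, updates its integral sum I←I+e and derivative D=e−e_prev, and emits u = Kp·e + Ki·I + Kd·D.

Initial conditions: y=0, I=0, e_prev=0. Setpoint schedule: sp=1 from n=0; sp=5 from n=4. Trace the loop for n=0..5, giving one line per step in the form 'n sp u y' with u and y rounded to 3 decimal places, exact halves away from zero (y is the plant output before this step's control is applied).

(exact arithmetic carried between steps; '≈' marks a value shown rounded to 6 d.p. or computed from one; I and e_prev carry over from the previous line; the table rounds u and y to 3 d.p., halves away from zero)
n=0: y=0, sp=1, e=sp−y=1; I=1, D=e−e_prev=1; u=2·1+0·1+1·1=3; next y=-3/5·0+1/2·3=1.5
n=1: y=1.5, sp=1, e=sp−y=-0.5; I=0.5, D=e−e_prev=-1.5; u=2·(-0.5)+0·0.5+1·(-1.5)=-2.5; next y=-3/5·1.5+1/2·(-2.5)=-2.15
n=2: y=-2.15, sp=1, e=sp−y=3.15; I=3.65, D=e−e_prev=3.65; u=2·3.15+0·3.65+1·3.65=9.95; next y=-3/5·(-2.15)+1/2·9.95=6.265
n=3: y=6.265, sp=1, e=sp−y=-5.265; I=-1.615, D=e−e_prev=-8.415; u=2·(-5.265)+0·(-1.615)+1·(-8.415)=-18.945; next y=-3/5·6.265+1/2·(-18.945)=-13.2315
n=4: y=-13.2315, sp=5, e=sp−y=18.2315; I=16.6165, D=e−e_prev=23.4965; u=2·18.2315+0·16.6165+1·23.4965=59.9595; next y=-3/5·(-13.2315)+1/2·59.9595=37.91865
n=5: y=37.91865, sp=5, e=sp−y=-32.91865; I=-16.30215, D=e−e_prev=-51.15015; u=2·(-32.91865)+0·(-16.30215)+1·(-51.15015)=-116.98745; next y=-3/5·37.91865+1/2·(-116.98745)=-81.244915

0 1 3.000 0.000
1 1 -2.500 1.500
2 1 9.950 -2.150
3 1 -18.945 6.265
4 5 59.960 -13.232
5 5 -116.987 37.919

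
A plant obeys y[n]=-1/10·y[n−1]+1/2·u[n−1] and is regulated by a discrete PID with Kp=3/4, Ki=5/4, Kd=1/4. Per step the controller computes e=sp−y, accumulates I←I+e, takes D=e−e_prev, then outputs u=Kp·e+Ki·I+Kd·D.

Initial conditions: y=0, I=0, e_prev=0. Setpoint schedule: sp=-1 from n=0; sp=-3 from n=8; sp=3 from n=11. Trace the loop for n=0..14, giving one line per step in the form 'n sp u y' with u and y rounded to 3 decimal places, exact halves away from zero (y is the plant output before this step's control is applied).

0 -1 -2.250 0.000
1 -1 -0.719 -1.125
2 -1 -2.820 -0.247
3 -1 -0.980 -1.385
4 -1 -3.109 -0.352
5 -1 -1.034 -1.519
6 -1 -3.274 -0.365
7 -1 -0.999 -1.600
8 -3 -7.894 -0.340
9 -3 -2.364 -3.913
10 -3 -9.141 -0.791
11 3 10.705 -4.492
12 3 -5.516 5.801
13 3 14.120 -3.338
14 3 -4.389 7.394

(exact arithmetic carried between steps; '≈' marks a value shown rounded to 6 d.p. or computed from one; I and e_prev carry over from the previous line; the table rounds u and y to 3 d.p., halves away from zero)
n=0: y=0, sp=-1, e=sp−y=-1; I=-1, D=e−e_prev=-1; u=3/4·(-1)+5/4·(-1)+1/4·(-1)=-2.25; next y=-1/10·0+1/2·(-2.25)=-1.125
n=1: y=-1.125, sp=-1, e=sp−y=0.125; I=-0.875, D=e−e_prev=1.125; u=3/4·0.125+5/4·(-0.875)+1/4·1.125=-0.71875; next y=-1/10·(-1.125)+1/2·(-0.71875)=-0.246875
n=2: y=-0.246875, sp=-1, e=sp−y=-0.753125; I=-1.628125, D=e−e_prev=-0.878125; u=3/4·(-0.753125)+5/4·(-1.628125)+1/4·(-0.878125)≈-2.819531; next y=-1/10·(-0.246875)+1/2·(-2.819531)≈-1.385078
n=3: y≈-1.385078, sp=-1, e=sp−y≈0.385078; I≈-1.243047, D=e−e_prev≈1.138203; u=3/4·0.385078+5/4·(-1.243047)+1/4·1.138203≈-0.980449; next y=-1/10·(-1.385078)+1/2·(-0.980449)≈-0.351717
n=4: y≈-0.351717, sp=-1, e=sp−y≈-0.648283; I≈-1.891330, D=e−e_prev≈-1.033361; u=3/4·(-0.648283)+5/4·(-1.891330)+1/4·(-1.033361)≈-3.108715; next y=-1/10·(-0.351717)+1/2·(-3.108715)≈-1.519186
n=5: y≈-1.519186, sp=-1, e=sp−y≈0.519186; I≈-1.372144, D=e−e_prev≈1.167469; u=3/4·0.519186+5/4·(-1.372144)+1/4·1.167469≈-1.033923; next y=-1/10·(-1.519186)+1/2·(-1.033923)≈-0.365043
n=6: y≈-0.365043, sp=-1, e=sp−y≈-0.634957; I≈-2.007101, D=e−e_prev≈-1.154143; u=3/4·(-0.634957)+5/4·(-2.007101)+1/4·(-1.154143)≈-3.273630; next y=-1/10·(-0.365043)+1/2·(-3.273630)≈-1.600311
n=7: y≈-1.600311, sp=-1, e=sp−y≈0.600311; I≈-1.406790, D=e−e_prev≈1.235267; u=3/4·0.600311+5/4·(-1.406790)+1/4·1.235267≈-0.999438; next y=-1/10·(-1.600311)+1/2·(-0.999438)≈-0.339688
n=8: y≈-0.339688, sp=-3, e=sp−y≈-2.660312; I≈-4.067102, D=e−e_prev≈-3.260622; u=3/4·(-2.660312)+5/4·(-4.067102)+1/4·(-3.260622)≈-7.894268; next y=-1/10·(-0.339688)+1/2·(-7.894268)≈-3.913165
n=9: y≈-3.913165, sp=-3, e=sp−y≈0.913165; I≈-3.153937, D=e−e_prev≈3.573477; u=3/4·0.913165+5/4·(-3.153937)+1/4·3.573477≈-2.364179; next y=-1/10·(-3.913165)+1/2·(-2.364179)≈-0.790773
n=10: y≈-0.790773, sp=-3, e=sp−y≈-2.209227; I≈-5.363164, D=e−e_prev≈-3.122392; u=3/4·(-2.209227)+5/4·(-5.363164)+1/4·(-3.122392)≈-9.141474; next y=-1/10·(-0.790773)+1/2·(-9.141474)≈-4.491660
n=11: y≈-4.491660, sp=3, e=sp−y≈7.491660; I≈2.128495, D=e−e_prev≈9.700887; u=3/4·7.491660+5/4·2.128495+1/4·9.700887≈10.704585; next y=-1/10·(-4.491660)+1/2·10.704585≈5.801459
n=12: y≈5.801459, sp=3, e=sp−y≈-2.801459; I≈-0.672963, D=e−e_prev≈-10.293118; u=3/4·(-2.801459)+5/4·(-0.672963)+1/4·(-10.293118)≈-5.515578; next y=-1/10·5.801459+1/2·(-5.515578)≈-3.337935
n=13: y≈-3.337935, sp=3, e=sp−y≈6.337935; I≈5.664971, D=e−e_prev≈9.139393; u=3/4·6.337935+5/4·5.664971+1/4·9.139393≈14.119514; next y=-1/10·(-3.337935)+1/2·14.119514≈7.393550
n=14: y≈7.393550, sp=3, e=sp−y≈-4.393550; I≈1.271421, D=e−e_prev≈-10.731485; u=3/4·(-4.393550)+5/4·1.271421+1/4·(-10.731485)≈-4.388758; next y=-1/10·7.393550+1/2·(-4.388758)≈-2.933734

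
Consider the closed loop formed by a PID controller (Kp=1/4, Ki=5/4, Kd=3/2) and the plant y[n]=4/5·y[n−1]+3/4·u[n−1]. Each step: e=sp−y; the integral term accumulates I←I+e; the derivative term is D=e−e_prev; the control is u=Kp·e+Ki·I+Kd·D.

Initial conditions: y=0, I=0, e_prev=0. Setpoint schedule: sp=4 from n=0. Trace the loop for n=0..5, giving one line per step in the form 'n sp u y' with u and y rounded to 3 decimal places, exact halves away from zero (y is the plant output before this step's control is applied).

0 4 12.000 0.000
1 4 -16.000 9.000
2 4 32.650 -4.800
3 4 -53.393 20.648
4 4 96.491 -23.526
5 4 -166.582 53.547

(exact arithmetic carried between steps; '≈' marks a value shown rounded to 6 d.p. or computed from one; I and e_prev carry over from the previous line; the table rounds u and y to 3 d.p., halves away from zero)
n=0: y=0, sp=4, e=sp−y=4; I=4, D=e−e_prev=4; u=1/4·4+5/4·4+3/2·4=12; next y=4/5·0+3/4·12=9
n=1: y=9, sp=4, e=sp−y=-5; I=-1, D=e−e_prev=-9; u=1/4·(-5)+5/4·(-1)+3/2·(-9)=-16; next y=4/5·9+3/4·(-16)=-4.8
n=2: y=-4.8, sp=4, e=sp−y=8.8; I=7.8, D=e−e_prev=13.8; u=1/4·8.8+5/4·7.8+3/2·13.8=32.65; next y=4/5·(-4.8)+3/4·32.65=20.6475
n=3: y=20.6475, sp=4, e=sp−y=-16.6475; I=-8.8475, D=e−e_prev=-25.4475; u=1/4·(-16.6475)+5/4·(-8.8475)+3/2·(-25.4475)=-53.3925; next y=4/5·20.6475+3/4·(-53.3925)=-23.526375
n=4: y=-23.526375, sp=4, e=sp−y=27.526375; I=18.678875, D=e−e_prev=44.173875; u=1/4·27.526375+5/4·18.678875+3/2·44.173875=96.491; next y=4/5·(-23.526375)+3/4·96.491=53.54715
n=5: y=53.54715, sp=4, e=sp−y=-49.54715; I=-30.868275, D=e−e_prev=-77.073525; u=1/4·(-49.54715)+5/4·(-30.868275)+3/2·(-77.073525)≈-166.582419; next y=4/5·53.54715+3/4·(-166.582419)≈-82.099094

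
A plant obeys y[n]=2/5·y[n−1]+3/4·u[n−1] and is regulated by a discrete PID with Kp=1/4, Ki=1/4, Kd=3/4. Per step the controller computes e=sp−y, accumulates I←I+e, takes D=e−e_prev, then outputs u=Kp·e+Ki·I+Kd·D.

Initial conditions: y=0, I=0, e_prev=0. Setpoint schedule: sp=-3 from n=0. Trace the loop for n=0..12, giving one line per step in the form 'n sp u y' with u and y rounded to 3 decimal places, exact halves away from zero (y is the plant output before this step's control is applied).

0 -3 -3.750 0.000
1 -3 1.266 -2.813
2 -3 -4.187 -0.176
3 -3 0.878 -3.210
4 -3 -4.576 -0.626
5 -3 0.590 -3.682
6 -3 -4.847 -1.031
7 -3 0.420 -4.047
8 -3 -5.010 -1.304
9 -3 0.343 -4.279
10 -3 -5.099 -1.454
11 -3 0.322 -4.406
12 -3 -5.147 -1.521

(exact arithmetic carried between steps; '≈' marks a value shown rounded to 6 d.p. or computed from one; I and e_prev carry over from the previous line; the table rounds u and y to 3 d.p., halves away from zero)
n=0: y=0, sp=-3, e=sp−y=-3; I=-3, D=e−e_prev=-3; u=1/4·(-3)+1/4·(-3)+3/4·(-3)=-3.75; next y=2/5·0+3/4·(-3.75)=-2.8125
n=1: y=-2.8125, sp=-3, e=sp−y=-0.1875; I=-3.1875, D=e−e_prev=2.8125; u=1/4·(-0.1875)+1/4·(-3.1875)+3/4·2.8125=1.265625; next y=2/5·(-2.8125)+3/4·1.265625≈-0.175781
n=2: y≈-0.175781, sp=-3, e=sp−y≈-2.824219; I≈-6.011719, D=e−e_prev≈-2.636719; u=1/4·(-2.824219)+1/4·(-6.011719)+3/4·(-2.636719)≈-4.186523; next y=2/5·(-0.175781)+3/4·(-4.186523)≈-3.210205
n=3: y≈-3.210205, sp=-3, e=sp−y≈0.210205; I≈-5.801514, D=e−e_prev≈3.034424; u=1/4·0.210205+1/4·(-5.801514)+3/4·3.034424≈0.877991; next y=2/5·(-3.210205)+3/4·0.877991≈-0.625589
n=4: y≈-0.625589, sp=-3, e=sp−y≈-2.374411; I≈-8.175925, D=e−e_prev≈-2.584616; u=1/4·(-2.374411)+1/4·(-8.175925)+3/4·(-2.584616)≈-4.576046; next y=2/5·(-0.625589)+3/4·(-4.576046)≈-3.682270
n=5: y≈-3.682270, sp=-3, e=sp−y≈0.682270; I≈-7.493655, D=e−e_prev≈3.056681; u=1/4·0.682270+1/4·(-7.493655)+3/4·3.056681≈0.589665; next y=2/5·(-3.682270)+3/4·0.589665≈-1.030660
n=6: y≈-1.030660, sp=-3, e=sp−y≈-1.969340; I≈-9.462995, D=e−e_prev≈-2.651611; u=1/4·(-1.969340)+1/4·(-9.462995)+3/4·(-2.651611)≈-4.846792; next y=2/5·(-1.030660)+3/4·(-4.846792)≈-4.047358
n=7: y≈-4.047358, sp=-3, e=sp−y≈1.047358; I≈-8.415637, D=e−e_prev≈3.016698; u=1/4·1.047358+1/4·(-8.415637)+3/4·3.016698≈0.420454; next y=2/5·(-4.047358)+3/4·0.420454≈-1.303603
n=8: y≈-1.303603, sp=-3, e=sp−y≈-1.696397; I≈-10.112035, D=e−e_prev≈-2.743755; u=1/4·(-1.696397)+1/4·(-10.112035)+3/4·(-2.743755)≈-5.009924; next y=2/5·(-1.303603)+3/4·(-5.009924)≈-4.278884
n=9: y≈-4.278884, sp=-3, e=sp−y≈1.278884; I≈-8.833150, D=e−e_prev≈2.975281; u=1/4·1.278884+1/4·(-8.833150)+3/4·2.975281≈0.342894; next y=2/5·(-4.278884)+3/4·0.342894≈-1.454383
n=10: y≈-1.454383, sp=-3, e=sp−y≈-1.545617; I≈-10.378768, D=e−e_prev≈-2.824501; u=1/4·(-1.545617)+1/4·(-10.378768)+3/4·(-2.824501)≈-5.099472; next y=2/5·(-1.454383)+3/4·(-5.099472)≈-4.406357
n=11: y≈-4.406357, sp=-3, e=sp−y≈1.406357; I≈-8.972410, D=e−e_prev≈2.951974; u=1/4·1.406357+1/4·(-8.972410)+3/4·2.951974≈0.322468; next y=2/5·(-4.406357)+3/4·0.322468≈-1.520692
n=12: y≈-1.520692, sp=-3, e=sp−y≈-1.479308; I≈-10.451718, D=e−e_prev≈-2.885665; u=1/4·(-1.479308)+1/4·(-10.451718)+3/4·(-2.885665)≈-5.147005; next y=2/5·(-1.520692)+3/4·(-5.147005)≈-4.468531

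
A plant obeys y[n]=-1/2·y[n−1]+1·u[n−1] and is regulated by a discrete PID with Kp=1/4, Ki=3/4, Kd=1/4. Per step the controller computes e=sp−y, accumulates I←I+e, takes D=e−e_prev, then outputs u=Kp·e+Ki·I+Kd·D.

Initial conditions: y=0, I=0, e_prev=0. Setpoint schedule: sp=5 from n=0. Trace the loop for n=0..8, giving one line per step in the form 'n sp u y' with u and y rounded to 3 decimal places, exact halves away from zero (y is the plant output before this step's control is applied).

(exact arithmetic carried between steps; '≈' marks a value shown rounded to 6 d.p. or computed from one; I and e_prev carry over from the previous line; the table rounds u and y to 3 d.p., halves away from zero)
n=0: y=0, sp=5, e=sp−y=5; I=5, D=e−e_prev=5; u=1/4·5+3/4·5+1/4·5=6.25; next y=-1/2·0+1·6.25=6.25
n=1: y=6.25, sp=5, e=sp−y=-1.25; I=3.75, D=e−e_prev=-6.25; u=1/4·(-1.25)+3/4·3.75+1/4·(-6.25)=0.9375; next y=-1/2·6.25+1·0.9375=-2.1875
n=2: y=-2.1875, sp=5, e=sp−y=7.1875; I=10.9375, D=e−e_prev=8.4375; u=1/4·7.1875+3/4·10.9375+1/4·8.4375=12.109375; next y=-1/2·(-2.1875)+1·12.109375=13.203125
n=3: y=13.203125, sp=5, e=sp−y=-8.203125; I=2.734375, D=e−e_prev=-15.390625; u=1/4·(-8.203125)+3/4·2.734375+1/4·(-15.390625)≈-3.847656; next y=-1/2·13.203125+1·(-3.847656)≈-10.449219
n=4: y≈-10.449219, sp=5, e=sp−y≈15.449219; I≈18.183594, D=e−e_prev≈23.652344; u=1/4·15.449219+3/4·18.183594+1/4·23.652344≈23.413086; next y=-1/2·(-10.449219)+1·23.413086≈28.637695
n=5: y≈28.637695, sp=5, e=sp−y≈-23.637695; I≈-5.454102, D=e−e_prev≈-39.086914; u=1/4·(-23.637695)+3/4·(-5.454102)+1/4·(-39.086914)≈-19.771729; next y=-1/2·28.637695+1·(-19.771729)≈-34.090576
n=6: y≈-34.090576, sp=5, e=sp−y≈39.090576; I≈33.636475, D=e−e_prev≈62.728271; u=1/4·39.090576+3/4·33.636475+1/4·62.728271≈50.682068; next y=-1/2·(-34.090576)+1·50.682068≈67.727356
n=7: y≈67.727356, sp=5, e=sp−y≈-62.727356; I≈-29.090881, D=e−e_prev≈-101.817932; u=1/4·(-62.727356)+3/4·(-29.090881)+1/4·(-101.817932)≈-62.954483; next y=-1/2·67.727356+1·(-62.954483)≈-96.818161
n=8: y≈-96.818161, sp=5, e=sp−y≈101.818161; I≈72.727280, D=e−e_prev≈164.545517; u=1/4·101.818161+3/4·72.727280+1/4·164.545517≈121.136379; next y=-1/2·(-96.818161)+1·121.136379≈169.545460

0 5 6.250 0.000
1 5 0.938 6.250
2 5 12.109 -2.188
3 5 -3.848 13.203
4 5 23.413 -10.449
5 5 -19.772 28.638
6 5 50.682 -34.091
7 5 -62.954 67.727
8 5 121.136 -96.818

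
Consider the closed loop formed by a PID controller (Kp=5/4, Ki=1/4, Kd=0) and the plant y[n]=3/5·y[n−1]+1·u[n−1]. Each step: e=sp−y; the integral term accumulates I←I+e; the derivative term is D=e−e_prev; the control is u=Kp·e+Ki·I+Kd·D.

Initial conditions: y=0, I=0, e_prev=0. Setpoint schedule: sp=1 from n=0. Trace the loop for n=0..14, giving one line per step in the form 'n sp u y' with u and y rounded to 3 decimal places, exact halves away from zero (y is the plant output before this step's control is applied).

(exact arithmetic carried between steps; '≈' marks a value shown rounded to 6 d.p. or computed from one; I and e_prev carry over from the previous line; the table rounds u and y to 3 d.p., halves away from zero)
n=0: y=0, sp=1, e=sp−y=1; I=1, D=e−e_prev=1; u=5/4·1+1/4·1+0·1=1.5; next y=3/5·0+1·1.5=1.5
n=1: y=1.5, sp=1, e=sp−y=-0.5; I=0.5, D=e−e_prev=-1.5; u=5/4·(-0.5)+1/4·0.5+0·(-1.5)=-0.5; next y=3/5·1.5+1·(-0.5)=0.4
n=2: y=0.4, sp=1, e=sp−y=0.6; I=1.1, D=e−e_prev=1.1; u=5/4·0.6+1/4·1.1+0·1.1=1.025; next y=3/5·0.4+1·1.025=1.265
n=3: y=1.265, sp=1, e=sp−y=-0.265; I=0.835, D=e−e_prev=-0.865; u=5/4·(-0.265)+1/4·0.835+0·(-0.865)=-0.1225; next y=3/5·1.265+1·(-0.1225)=0.6365
n=4: y=0.6365, sp=1, e=sp−y=0.3635; I=1.1985, D=e−e_prev=0.6285; u=5/4·0.3635+1/4·1.1985+0·0.6285=0.754; next y=3/5·0.6365+1·0.754=1.1359
n=5: y=1.1359, sp=1, e=sp−y=-0.1359; I=1.0626, D=e−e_prev=-0.4994; u=5/4·(-0.1359)+1/4·1.0626+0·(-0.4994)=0.095775; next y=3/5·1.1359+1·0.095775=0.777315
n=6: y=0.777315, sp=1, e=sp−y=0.222685; I=1.285285, D=e−e_prev=0.358585; u=5/4·0.222685+1/4·1.285285+0·0.358585≈0.599678; next y=3/5·0.777315+1·0.599678≈1.066067
n=7: y≈1.066067, sp=1, e=sp−y≈-0.066067; I≈1.219219, D=e−e_prev≈-0.288752; u=5/4·(-0.066067)+1/4·1.219219+0·(-0.288752)≈0.222222; next y=3/5·1.066067+1·0.222222≈0.861861
n=8: y≈0.861861, sp=1, e=sp−y≈0.138139; I≈1.357357, D=e−e_prev≈0.204205; u=5/4·0.138139+1/4·1.357357+0·0.204205≈0.512013; next y=3/5·0.861861+1·0.512013≈1.029129
n=9: y≈1.029129, sp=1, e=sp−y≈-0.029129; I≈1.328228, D=e−e_prev≈-0.167268; u=5/4·(-0.029129)+1/4·1.328228+0·(-0.167268)≈0.295645; next y=3/5·1.029129+1·0.295645≈0.913123
n=10: y≈0.913123, sp=1, e=sp−y≈0.086877; I≈1.415105, D=e−e_prev≈0.116007; u=5/4·0.086877+1/4·1.415105+0·0.116007≈0.462373; next y=3/5·0.913123+1·0.462373≈1.010246
n=11: y≈1.010246, sp=1, e=sp−y≈-0.010246; I≈1.404859, D=e−e_prev≈-0.097124; u=5/4·(-0.010246)+1/4·1.404859+0·(-0.097124)≈0.338407; next y=3/5·1.010246+1·0.338407≈0.944554
n=12: y≈0.944554, sp=1, e=sp−y≈0.055446; I≈1.460304, D=e−e_prev≈0.065692; u=5/4·0.055446+1/4·1.460304+0·0.065692≈0.434383; next y=3/5·0.944554+1·0.434383≈1.001116
n=13: y≈1.001116, sp=1, e=sp−y≈-0.001116; I≈1.459188, D=e−e_prev≈-0.056561; u=5/4·(-0.001116)+1/4·1.459188+0·(-0.056561)≈0.363403; next y=3/5·1.001116+1·0.363403≈0.964072
n=14: y≈0.964072, sp=1, e=sp−y≈0.035928; I≈1.495116, D=e−e_prev≈0.037044; u=5/4·0.035928+1/4·1.495116+0·0.037044≈0.418689; next y=3/5·0.964072+1·0.418689≈0.997132

0 1 1.500 0.000
1 1 -0.500 1.500
2 1 1.025 0.400
3 1 -0.123 1.265
4 1 0.754 0.637
5 1 0.096 1.136
6 1 0.600 0.777
7 1 0.222 1.066
8 1 0.512 0.862
9 1 0.296 1.029
10 1 0.462 0.913
11 1 0.338 1.010
12 1 0.434 0.945
13 1 0.363 1.001
14 1 0.419 0.964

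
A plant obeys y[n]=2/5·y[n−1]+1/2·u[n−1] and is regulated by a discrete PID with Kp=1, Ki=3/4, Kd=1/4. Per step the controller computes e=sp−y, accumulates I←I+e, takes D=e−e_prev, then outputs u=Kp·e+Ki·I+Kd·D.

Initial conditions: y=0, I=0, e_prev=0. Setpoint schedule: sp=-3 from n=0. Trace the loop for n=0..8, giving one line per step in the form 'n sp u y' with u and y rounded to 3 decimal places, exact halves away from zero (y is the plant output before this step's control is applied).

(exact arithmetic carried between steps; '≈' marks a value shown rounded to 6 d.p. or computed from one; I and e_prev carry over from the previous line; the table rounds u and y to 3 d.p., halves away from zero)
n=0: y=0, sp=-3, e=sp−y=-3; I=-3, D=e−e_prev=-3; u=1·(-3)+3/4·(-3)+1/4·(-3)=-6; next y=2/5·0+1/2·(-6)=-3
n=1: y=-3, sp=-3, e=sp−y=0; I=-3, D=e−e_prev=3; u=1·0+3/4·(-3)+1/4·3=-1.5; next y=2/5·(-3)+1/2·(-1.5)=-1.95
n=2: y=-1.95, sp=-3, e=sp−y=-1.05; I=-4.05, D=e−e_prev=-1.05; u=1·(-1.05)+3/4·(-4.05)+1/4·(-1.05)=-4.35; next y=2/5·(-1.95)+1/2·(-4.35)=-2.955
n=3: y=-2.955, sp=-3, e=sp−y=-0.045; I=-4.095, D=e−e_prev=1.005; u=1·(-0.045)+3/4·(-4.095)+1/4·1.005=-2.865; next y=2/5·(-2.955)+1/2·(-2.865)=-2.6145
n=4: y=-2.6145, sp=-3, e=sp−y=-0.3855; I=-4.4805, D=e−e_prev=-0.3405; u=1·(-0.3855)+3/4·(-4.4805)+1/4·(-0.3405)=-3.831; next y=2/5·(-2.6145)+1/2·(-3.831)=-2.9613
n=5: y=-2.9613, sp=-3, e=sp−y=-0.0387; I=-4.5192, D=e−e_prev=0.3468; u=1·(-0.0387)+3/4·(-4.5192)+1/4·0.3468=-3.3414; next y=2/5·(-2.9613)+1/2·(-3.3414)=-2.85522
n=6: y=-2.85522, sp=-3, e=sp−y=-0.14478; I=-4.66398, D=e−e_prev=-0.10608; u=1·(-0.14478)+3/4·(-4.66398)+1/4·(-0.10608)=-3.669285; next y=2/5·(-2.85522)+1/2·(-3.669285)≈-2.976731
n=7: y≈-2.976731, sp=-3, e=sp−y≈-0.023270; I≈-4.687250, D=e−e_prev≈0.121511; u=1·(-0.023270)+3/4·(-4.687250)+1/4·0.121511≈-3.508329; next y=2/5·(-2.976731)+1/2·(-3.508329)≈-2.944857
n=8: y≈-2.944857, sp=-3, e=sp−y≈-0.055143; I≈-4.742393, D=e−e_prev≈-0.031874; u=1·(-0.055143)+3/4·(-4.742393)+1/4·(-0.031874)≈-3.619906; next y=2/5·(-2.944857)+1/2·(-3.619906)≈-2.987896

0 -3 -6.000 0.000
1 -3 -1.500 -3.000
2 -3 -4.350 -1.950
3 -3 -2.865 -2.955
4 -3 -3.831 -2.615
5 -3 -3.341 -2.961
6 -3 -3.669 -2.855
7 -3 -3.508 -2.977
8 -3 -3.620 -2.945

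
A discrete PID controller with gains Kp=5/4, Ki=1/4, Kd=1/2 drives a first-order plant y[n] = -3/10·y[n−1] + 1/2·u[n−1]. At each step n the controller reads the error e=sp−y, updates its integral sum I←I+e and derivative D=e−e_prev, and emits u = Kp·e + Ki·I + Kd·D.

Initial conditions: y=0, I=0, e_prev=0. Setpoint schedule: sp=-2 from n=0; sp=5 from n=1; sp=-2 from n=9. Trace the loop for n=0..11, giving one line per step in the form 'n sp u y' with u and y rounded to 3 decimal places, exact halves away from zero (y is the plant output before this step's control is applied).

(exact arithmetic carried between steps; '≈' marks a value shown rounded to 6 d.p. or computed from one; I and e_prev carry over from the previous line; the table rounds u and y to 3 d.p., halves away from zero)
n=0: y=0, sp=-2, e=sp−y=-2; I=-2, D=e−e_prev=-2; u=5/4·(-2)+1/4·(-2)+1/2·(-2)=-4; next y=-3/10·0+1/2·(-4)=-2
n=1: y=-2, sp=5, e=sp−y=7; I=5, D=e−e_prev=9; u=5/4·7+1/4·5+1/2·9=14.5; next y=-3/10·(-2)+1/2·14.5=7.85
n=2: y=7.85, sp=5, e=sp−y=-2.85; I=2.15, D=e−e_prev=-9.85; u=5/4·(-2.85)+1/4·2.15+1/2·(-9.85)=-7.95; next y=-3/10·7.85+1/2·(-7.95)=-6.33
n=3: y=-6.33, sp=5, e=sp−y=11.33; I=13.48, D=e−e_prev=14.18; u=5/4·11.33+1/4·13.48+1/2·14.18=24.6225; next y=-3/10·(-6.33)+1/2·24.6225=14.21025
n=4: y=14.21025, sp=5, e=sp−y=-9.21025; I=4.26975, D=e−e_prev=-20.54025; u=5/4·(-9.21025)+1/4·4.26975+1/2·(-20.54025)=-20.7155; next y=-3/10·14.21025+1/2·(-20.7155)=-14.620825
n=5: y=-14.620825, sp=5, e=sp−y=19.620825; I=23.890575, D=e−e_prev=28.831075; u=5/4·19.620825+1/4·23.890575+1/2·28.831075≈44.914213; next y=-3/10·(-14.620825)+1/2·44.914213≈26.843354
n=6: y≈26.843354, sp=5, e=sp−y≈-21.843354; I≈2.047221, D=e−e_prev≈-41.464179; u=5/4·(-21.843354)+1/4·2.047221+1/2·(-41.464179)≈-47.524476; next y=-3/10·26.843354+1/2·(-47.524476)≈-31.815244
n=7: y≈-31.815244, sp=5, e=sp−y≈36.815244; I≈38.862466, D=e−e_prev≈58.658598; u=5/4·36.815244+1/4·38.862466+1/2·58.658598≈85.063971; next y=-3/10·(-31.815244)+1/2·85.063971≈52.076559
n=8: y≈52.076559, sp=5, e=sp−y≈-47.076559; I≈-8.214093, D=e−e_prev≈-83.891803; u=5/4·(-47.076559)+1/4·(-8.214093)+1/2·(-83.891803)≈-102.845123; next y=-3/10·52.076559+1/2·(-102.845123)≈-67.045529
n=9: y≈-67.045529, sp=-2, e=sp−y≈65.045529; I≈56.831436, D=e−e_prev≈112.122088; u=5/4·65.045529+1/4·56.831436+1/2·112.122088≈151.575814; next y=-3/10·(-67.045529)+1/2·151.575814≈95.901566
n=10: y≈95.901566, sp=-2, e=sp−y≈-97.901566; I≈-41.070130, D=e−e_prev≈-162.947095; u=5/4·(-97.901566)+1/4·(-41.070130)+1/2·(-162.947095)≈-214.118037; next y=-3/10·95.901566+1/2·(-214.118037)≈-135.829488
n=11: y≈-135.829488, sp=-2, e=sp−y≈133.829488; I≈92.759358, D=e−e_prev≈231.731054; u=5/4·133.829488+1/4·92.759358+1/2·231.731054≈306.342227; next y=-3/10·(-135.829488)+1/2·306.342227≈193.919960

0 -2 -4.000 0.000
1 5 14.500 -2.000
2 5 -7.950 7.850
3 5 24.623 -6.330
4 5 -20.716 14.210
5 5 44.914 -14.621
6 5 -47.524 26.843
7 5 85.064 -31.815
8 5 -102.845 52.077
9 -2 151.576 -67.046
10 -2 -214.118 95.902
11 -2 306.342 -135.829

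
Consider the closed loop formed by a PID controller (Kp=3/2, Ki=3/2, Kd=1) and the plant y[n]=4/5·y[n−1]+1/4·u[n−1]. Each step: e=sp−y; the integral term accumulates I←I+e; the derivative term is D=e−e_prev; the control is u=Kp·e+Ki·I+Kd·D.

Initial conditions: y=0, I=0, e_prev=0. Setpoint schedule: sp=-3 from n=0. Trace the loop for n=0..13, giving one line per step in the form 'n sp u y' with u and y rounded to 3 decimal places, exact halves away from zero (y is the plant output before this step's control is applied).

0 -3 -12.000 0.000
1 -3 -1.500 -3.000
2 -3 -5.400 -2.775
3 -3 -2.333 -3.570
4 -3 -2.796 -3.439
5 -3 -1.962 -3.450
6 -3 -2.096 -3.251
7 -3 -2.025 -3.125
8 -3 -2.187 -3.006
9 -3 -2.277 -2.951
10 -3 -2.380 -2.930
11 -3 -2.428 -2.939
12 -3 -2.451 -2.958
13 -3 -2.448 -2.979

(exact arithmetic carried between steps; '≈' marks a value shown rounded to 6 d.p. or computed from one; I and e_prev carry over from the previous line; the table rounds u and y to 3 d.p., halves away from zero)
n=0: y=0, sp=-3, e=sp−y=-3; I=-3, D=e−e_prev=-3; u=3/2·(-3)+3/2·(-3)+1·(-3)=-12; next y=4/5·0+1/4·(-12)=-3
n=1: y=-3, sp=-3, e=sp−y=0; I=-3, D=e−e_prev=3; u=3/2·0+3/2·(-3)+1·3=-1.5; next y=4/5·(-3)+1/4·(-1.5)=-2.775
n=2: y=-2.775, sp=-3, e=sp−y=-0.225; I=-3.225, D=e−e_prev=-0.225; u=3/2·(-0.225)+3/2·(-3.225)+1·(-0.225)=-5.4; next y=4/5·(-2.775)+1/4·(-5.4)=-3.57
n=3: y=-3.57, sp=-3, e=sp−y=0.57; I=-2.655, D=e−e_prev=0.795; u=3/2·0.57+3/2·(-2.655)+1·0.795=-2.3325; next y=4/5·(-3.57)+1/4·(-2.3325)=-3.439125
n=4: y=-3.439125, sp=-3, e=sp−y=0.439125; I=-2.215875, D=e−e_prev=-0.130875; u=3/2·0.439125+3/2·(-2.215875)+1·(-0.130875)=-2.796; next y=4/5·(-3.439125)+1/4·(-2.796)=-3.4503
n=5: y=-3.4503, sp=-3, e=sp−y=0.4503; I=-1.765575, D=e−e_prev=0.011175; u=3/2·0.4503+3/2·(-1.765575)+1·0.011175≈-1.961738; next y=4/5·(-3.4503)+1/4·(-1.961738)≈-3.250674
n=6: y≈-3.250674, sp=-3, e=sp−y≈0.250674; I≈-1.514901, D=e−e_prev≈-0.199626; u=3/2·0.250674+3/2·(-1.514901)+1·(-0.199626)≈-2.095965; next y=4/5·(-3.250674)+1/4·(-2.095965)≈-3.124531
n=7: y≈-3.124531, sp=-3, e=sp−y≈0.124531; I≈-1.390370, D=e−e_prev≈-0.126144; u=3/2·0.124531+3/2·(-1.390370)+1·(-0.126144)≈-2.024902; next y=4/5·(-3.124531)+1/4·(-2.024902)≈-3.005850
n=8: y≈-3.005850, sp=-3, e=sp−y≈0.005850; I≈-1.384520, D=e−e_prev≈-0.118681; u=3/2·0.005850+3/2·(-1.384520)+1·(-0.118681)≈-2.186685; next y=4/5·(-3.005850)+1/4·(-2.186685)≈-2.951351
n=9: y≈-2.951351, sp=-3, e=sp−y≈-0.048649; I≈-1.433168, D=e−e_prev≈-0.054499; u=3/2·(-0.048649)+3/2·(-1.433168)+1·(-0.054499)≈-2.277224; next y=4/5·(-2.951351)+1/4·(-2.277224)≈-2.930387
n=10: y≈-2.930387, sp=-3, e=sp−y≈-0.069613; I≈-1.502781, D=e−e_prev≈-0.020964; u=3/2·(-0.069613)+3/2·(-1.502781)+1·(-0.020964)≈-2.379555; next y=4/5·(-2.930387)+1/4·(-2.379555)≈-2.939199
n=11: y≈-2.939199, sp=-3, e=sp−y≈-0.060801; I≈-1.563583, D=e−e_prev≈0.008811; u=3/2·(-0.060801)+3/2·(-1.563583)+1·0.008811≈-2.427765; next y=4/5·(-2.939199)+1/4·(-2.427765)≈-2.958300
n=12: y≈-2.958300, sp=-3, e=sp−y≈-0.041700; I≈-1.605283, D=e−e_prev≈0.019101; u=3/2·(-0.041700)+3/2·(-1.605283)+1·0.019101≈-2.451372; next y=4/5·(-2.958300)+1/4·(-2.451372)≈-2.979483
n=13: y≈-2.979483, sp=-3, e=sp−y≈-0.020517; I≈-1.625799, D=e−e_prev≈0.021183; u=3/2·(-0.020517)+3/2·(-1.625799)+1·0.021183≈-2.448291; next y=4/5·(-2.979483)+1/4·(-2.448291)≈-2.995659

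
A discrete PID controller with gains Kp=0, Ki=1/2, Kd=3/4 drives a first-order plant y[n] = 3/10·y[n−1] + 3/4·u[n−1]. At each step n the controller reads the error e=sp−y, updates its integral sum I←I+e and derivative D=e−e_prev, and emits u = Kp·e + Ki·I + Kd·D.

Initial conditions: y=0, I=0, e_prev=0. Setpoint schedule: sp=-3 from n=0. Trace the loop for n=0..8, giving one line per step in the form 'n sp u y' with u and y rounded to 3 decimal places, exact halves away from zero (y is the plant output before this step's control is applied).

(exact arithmetic carried between steps; '≈' marks a value shown rounded to 6 d.p. or computed from one; I and e_prev carry over from the previous line; the table rounds u and y to 3 d.p., halves away from zero)
n=0: y=0, sp=-3, e=sp−y=-3; I=-3, D=e−e_prev=-3; u=0·(-3)+1/2·(-3)+3/4·(-3)=-3.75; next y=3/10·0+3/4·(-3.75)=-2.8125
n=1: y=-2.8125, sp=-3, e=sp−y=-0.1875; I=-3.1875, D=e−e_prev=2.8125; u=0·(-0.1875)+1/2·(-3.1875)+3/4·2.8125=0.515625; next y=3/10·(-2.8125)+3/4·0.515625≈-0.457031
n=2: y≈-0.457031, sp=-3, e=sp−y≈-2.542969; I≈-5.730469, D=e−e_prev≈-2.355469; u=0·(-2.542969)+1/2·(-5.730469)+3/4·(-2.355469)≈-4.631836; next y=3/10·(-0.457031)+3/4·(-4.631836)≈-3.610986
n=3: y≈-3.610986, sp=-3, e=sp−y≈0.610986; I≈-5.119482, D=e−e_prev≈3.153955; u=0·0.610986+1/2·(-5.119482)+3/4·3.153955≈-0.194275; next y=3/10·(-3.610986)+3/4·(-0.194275)≈-1.229002
n=4: y≈-1.229002, sp=-3, e=sp−y≈-1.770998; I≈-6.890480, D=e−e_prev≈-2.381984; u=0·(-1.770998)+1/2·(-6.890480)+3/4·(-2.381984)≈-5.231728; next y=3/10·(-1.229002)+3/4·(-5.231728)≈-4.292497
n=5: y≈-4.292497, sp=-3, e=sp−y≈1.292497; I≈-5.597983, D=e−e_prev≈3.063495; u=0·1.292497+1/2·(-5.597983)+3/4·3.063495≈-0.501371; next y=3/10·(-4.292497)+3/4·(-0.501371)≈-1.663777
n=6: y≈-1.663777, sp=-3, e=sp−y≈-1.336223; I≈-6.934206, D=e−e_prev≈-2.628720; u=0·(-1.336223)+1/2·(-6.934206)+3/4·(-2.628720)≈-5.438643; next y=3/10·(-1.663777)+3/4·(-5.438643)≈-4.578115
n=7: y≈-4.578115, sp=-3, e=sp−y≈1.578115; I≈-5.356091, D=e−e_prev≈2.914338; u=0·1.578115+1/2·(-5.356091)+3/4·2.914338≈-0.492292; next y=3/10·(-4.578115)+3/4·(-0.492292)≈-1.742653
n=8: y≈-1.742653, sp=-3, e=sp−y≈-1.257347; I≈-6.613438, D=e−e_prev≈-2.835462; u=0·(-1.257347)+1/2·(-6.613438)+3/4·(-2.835462)≈-5.433315; next y=3/10·(-1.742653)+3/4·(-5.433315)≈-4.597783

0 -3 -3.750 0.000
1 -3 0.516 -2.813
2 -3 -4.632 -0.457
3 -3 -0.194 -3.611
4 -3 -5.232 -1.229
5 -3 -0.501 -4.292
6 -3 -5.439 -1.664
7 -3 -0.492 -4.578
8 -3 -5.433 -1.743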